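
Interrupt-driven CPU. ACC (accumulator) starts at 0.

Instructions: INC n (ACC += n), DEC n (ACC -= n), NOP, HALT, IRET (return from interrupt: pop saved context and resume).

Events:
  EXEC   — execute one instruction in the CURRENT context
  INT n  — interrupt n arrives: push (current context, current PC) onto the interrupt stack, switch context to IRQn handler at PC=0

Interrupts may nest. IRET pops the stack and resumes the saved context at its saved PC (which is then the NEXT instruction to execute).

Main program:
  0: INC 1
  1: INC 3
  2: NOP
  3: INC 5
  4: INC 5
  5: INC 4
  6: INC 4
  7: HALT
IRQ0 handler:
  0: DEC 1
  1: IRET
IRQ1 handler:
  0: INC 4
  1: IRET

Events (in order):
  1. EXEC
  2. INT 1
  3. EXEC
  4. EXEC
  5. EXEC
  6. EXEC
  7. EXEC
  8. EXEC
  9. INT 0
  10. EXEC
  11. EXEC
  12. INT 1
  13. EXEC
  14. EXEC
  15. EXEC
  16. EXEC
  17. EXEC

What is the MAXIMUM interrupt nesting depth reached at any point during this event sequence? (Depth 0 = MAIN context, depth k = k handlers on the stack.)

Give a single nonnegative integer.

Event 1 (EXEC): [MAIN] PC=0: INC 1 -> ACC=1 [depth=0]
Event 2 (INT 1): INT 1 arrives: push (MAIN, PC=1), enter IRQ1 at PC=0 (depth now 1) [depth=1]
Event 3 (EXEC): [IRQ1] PC=0: INC 4 -> ACC=5 [depth=1]
Event 4 (EXEC): [IRQ1] PC=1: IRET -> resume MAIN at PC=1 (depth now 0) [depth=0]
Event 5 (EXEC): [MAIN] PC=1: INC 3 -> ACC=8 [depth=0]
Event 6 (EXEC): [MAIN] PC=2: NOP [depth=0]
Event 7 (EXEC): [MAIN] PC=3: INC 5 -> ACC=13 [depth=0]
Event 8 (EXEC): [MAIN] PC=4: INC 5 -> ACC=18 [depth=0]
Event 9 (INT 0): INT 0 arrives: push (MAIN, PC=5), enter IRQ0 at PC=0 (depth now 1) [depth=1]
Event 10 (EXEC): [IRQ0] PC=0: DEC 1 -> ACC=17 [depth=1]
Event 11 (EXEC): [IRQ0] PC=1: IRET -> resume MAIN at PC=5 (depth now 0) [depth=0]
Event 12 (INT 1): INT 1 arrives: push (MAIN, PC=5), enter IRQ1 at PC=0 (depth now 1) [depth=1]
Event 13 (EXEC): [IRQ1] PC=0: INC 4 -> ACC=21 [depth=1]
Event 14 (EXEC): [IRQ1] PC=1: IRET -> resume MAIN at PC=5 (depth now 0) [depth=0]
Event 15 (EXEC): [MAIN] PC=5: INC 4 -> ACC=25 [depth=0]
Event 16 (EXEC): [MAIN] PC=6: INC 4 -> ACC=29 [depth=0]
Event 17 (EXEC): [MAIN] PC=7: HALT [depth=0]
Max depth observed: 1

Answer: 1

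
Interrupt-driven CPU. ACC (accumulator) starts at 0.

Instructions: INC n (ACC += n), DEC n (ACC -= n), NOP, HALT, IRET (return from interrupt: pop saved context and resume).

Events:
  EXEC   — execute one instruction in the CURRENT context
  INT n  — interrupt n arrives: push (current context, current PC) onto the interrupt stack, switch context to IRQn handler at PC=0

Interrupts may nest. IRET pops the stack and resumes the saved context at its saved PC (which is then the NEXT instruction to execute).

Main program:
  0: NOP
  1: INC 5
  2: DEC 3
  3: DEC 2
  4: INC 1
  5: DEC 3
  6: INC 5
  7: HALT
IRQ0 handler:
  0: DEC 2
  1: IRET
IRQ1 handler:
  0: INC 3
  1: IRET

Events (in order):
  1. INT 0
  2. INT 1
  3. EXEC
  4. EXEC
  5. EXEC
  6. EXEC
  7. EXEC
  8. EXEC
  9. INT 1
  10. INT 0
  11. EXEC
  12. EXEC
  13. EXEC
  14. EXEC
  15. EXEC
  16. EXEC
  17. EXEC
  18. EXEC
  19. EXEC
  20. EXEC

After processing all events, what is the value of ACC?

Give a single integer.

Answer: 5

Derivation:
Event 1 (INT 0): INT 0 arrives: push (MAIN, PC=0), enter IRQ0 at PC=0 (depth now 1)
Event 2 (INT 1): INT 1 arrives: push (IRQ0, PC=0), enter IRQ1 at PC=0 (depth now 2)
Event 3 (EXEC): [IRQ1] PC=0: INC 3 -> ACC=3
Event 4 (EXEC): [IRQ1] PC=1: IRET -> resume IRQ0 at PC=0 (depth now 1)
Event 5 (EXEC): [IRQ0] PC=0: DEC 2 -> ACC=1
Event 6 (EXEC): [IRQ0] PC=1: IRET -> resume MAIN at PC=0 (depth now 0)
Event 7 (EXEC): [MAIN] PC=0: NOP
Event 8 (EXEC): [MAIN] PC=1: INC 5 -> ACC=6
Event 9 (INT 1): INT 1 arrives: push (MAIN, PC=2), enter IRQ1 at PC=0 (depth now 1)
Event 10 (INT 0): INT 0 arrives: push (IRQ1, PC=0), enter IRQ0 at PC=0 (depth now 2)
Event 11 (EXEC): [IRQ0] PC=0: DEC 2 -> ACC=4
Event 12 (EXEC): [IRQ0] PC=1: IRET -> resume IRQ1 at PC=0 (depth now 1)
Event 13 (EXEC): [IRQ1] PC=0: INC 3 -> ACC=7
Event 14 (EXEC): [IRQ1] PC=1: IRET -> resume MAIN at PC=2 (depth now 0)
Event 15 (EXEC): [MAIN] PC=2: DEC 3 -> ACC=4
Event 16 (EXEC): [MAIN] PC=3: DEC 2 -> ACC=2
Event 17 (EXEC): [MAIN] PC=4: INC 1 -> ACC=3
Event 18 (EXEC): [MAIN] PC=5: DEC 3 -> ACC=0
Event 19 (EXEC): [MAIN] PC=6: INC 5 -> ACC=5
Event 20 (EXEC): [MAIN] PC=7: HALT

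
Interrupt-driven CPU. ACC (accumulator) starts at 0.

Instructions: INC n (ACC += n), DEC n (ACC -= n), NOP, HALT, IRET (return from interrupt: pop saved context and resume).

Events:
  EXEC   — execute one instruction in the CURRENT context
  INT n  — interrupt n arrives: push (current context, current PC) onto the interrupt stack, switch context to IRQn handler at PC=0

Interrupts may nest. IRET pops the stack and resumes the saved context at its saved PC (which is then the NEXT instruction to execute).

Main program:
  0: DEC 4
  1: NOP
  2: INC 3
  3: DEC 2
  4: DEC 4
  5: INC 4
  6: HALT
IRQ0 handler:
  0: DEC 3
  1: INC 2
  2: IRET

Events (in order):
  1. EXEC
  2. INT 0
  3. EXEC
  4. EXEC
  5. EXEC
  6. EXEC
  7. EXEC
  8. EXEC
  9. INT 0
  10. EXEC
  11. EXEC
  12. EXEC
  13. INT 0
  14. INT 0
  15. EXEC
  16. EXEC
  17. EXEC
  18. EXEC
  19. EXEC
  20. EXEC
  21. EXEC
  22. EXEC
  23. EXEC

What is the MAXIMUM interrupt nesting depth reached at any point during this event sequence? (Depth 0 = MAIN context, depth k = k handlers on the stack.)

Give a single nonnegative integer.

Event 1 (EXEC): [MAIN] PC=0: DEC 4 -> ACC=-4 [depth=0]
Event 2 (INT 0): INT 0 arrives: push (MAIN, PC=1), enter IRQ0 at PC=0 (depth now 1) [depth=1]
Event 3 (EXEC): [IRQ0] PC=0: DEC 3 -> ACC=-7 [depth=1]
Event 4 (EXEC): [IRQ0] PC=1: INC 2 -> ACC=-5 [depth=1]
Event 5 (EXEC): [IRQ0] PC=2: IRET -> resume MAIN at PC=1 (depth now 0) [depth=0]
Event 6 (EXEC): [MAIN] PC=1: NOP [depth=0]
Event 7 (EXEC): [MAIN] PC=2: INC 3 -> ACC=-2 [depth=0]
Event 8 (EXEC): [MAIN] PC=3: DEC 2 -> ACC=-4 [depth=0]
Event 9 (INT 0): INT 0 arrives: push (MAIN, PC=4), enter IRQ0 at PC=0 (depth now 1) [depth=1]
Event 10 (EXEC): [IRQ0] PC=0: DEC 3 -> ACC=-7 [depth=1]
Event 11 (EXEC): [IRQ0] PC=1: INC 2 -> ACC=-5 [depth=1]
Event 12 (EXEC): [IRQ0] PC=2: IRET -> resume MAIN at PC=4 (depth now 0) [depth=0]
Event 13 (INT 0): INT 0 arrives: push (MAIN, PC=4), enter IRQ0 at PC=0 (depth now 1) [depth=1]
Event 14 (INT 0): INT 0 arrives: push (IRQ0, PC=0), enter IRQ0 at PC=0 (depth now 2) [depth=2]
Event 15 (EXEC): [IRQ0] PC=0: DEC 3 -> ACC=-8 [depth=2]
Event 16 (EXEC): [IRQ0] PC=1: INC 2 -> ACC=-6 [depth=2]
Event 17 (EXEC): [IRQ0] PC=2: IRET -> resume IRQ0 at PC=0 (depth now 1) [depth=1]
Event 18 (EXEC): [IRQ0] PC=0: DEC 3 -> ACC=-9 [depth=1]
Event 19 (EXEC): [IRQ0] PC=1: INC 2 -> ACC=-7 [depth=1]
Event 20 (EXEC): [IRQ0] PC=2: IRET -> resume MAIN at PC=4 (depth now 0) [depth=0]
Event 21 (EXEC): [MAIN] PC=4: DEC 4 -> ACC=-11 [depth=0]
Event 22 (EXEC): [MAIN] PC=5: INC 4 -> ACC=-7 [depth=0]
Event 23 (EXEC): [MAIN] PC=6: HALT [depth=0]
Max depth observed: 2

Answer: 2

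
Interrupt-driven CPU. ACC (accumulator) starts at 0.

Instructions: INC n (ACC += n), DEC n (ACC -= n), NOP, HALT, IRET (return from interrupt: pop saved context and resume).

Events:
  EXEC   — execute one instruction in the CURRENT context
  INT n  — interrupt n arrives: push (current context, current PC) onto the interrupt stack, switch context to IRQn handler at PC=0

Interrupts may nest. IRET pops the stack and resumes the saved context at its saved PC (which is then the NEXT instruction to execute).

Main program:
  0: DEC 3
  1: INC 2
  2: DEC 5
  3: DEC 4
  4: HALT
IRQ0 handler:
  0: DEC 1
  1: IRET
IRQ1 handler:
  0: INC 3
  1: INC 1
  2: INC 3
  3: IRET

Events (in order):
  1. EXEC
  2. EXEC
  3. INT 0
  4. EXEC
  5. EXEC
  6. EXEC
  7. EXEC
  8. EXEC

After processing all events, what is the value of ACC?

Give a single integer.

Event 1 (EXEC): [MAIN] PC=0: DEC 3 -> ACC=-3
Event 2 (EXEC): [MAIN] PC=1: INC 2 -> ACC=-1
Event 3 (INT 0): INT 0 arrives: push (MAIN, PC=2), enter IRQ0 at PC=0 (depth now 1)
Event 4 (EXEC): [IRQ0] PC=0: DEC 1 -> ACC=-2
Event 5 (EXEC): [IRQ0] PC=1: IRET -> resume MAIN at PC=2 (depth now 0)
Event 6 (EXEC): [MAIN] PC=2: DEC 5 -> ACC=-7
Event 7 (EXEC): [MAIN] PC=3: DEC 4 -> ACC=-11
Event 8 (EXEC): [MAIN] PC=4: HALT

Answer: -11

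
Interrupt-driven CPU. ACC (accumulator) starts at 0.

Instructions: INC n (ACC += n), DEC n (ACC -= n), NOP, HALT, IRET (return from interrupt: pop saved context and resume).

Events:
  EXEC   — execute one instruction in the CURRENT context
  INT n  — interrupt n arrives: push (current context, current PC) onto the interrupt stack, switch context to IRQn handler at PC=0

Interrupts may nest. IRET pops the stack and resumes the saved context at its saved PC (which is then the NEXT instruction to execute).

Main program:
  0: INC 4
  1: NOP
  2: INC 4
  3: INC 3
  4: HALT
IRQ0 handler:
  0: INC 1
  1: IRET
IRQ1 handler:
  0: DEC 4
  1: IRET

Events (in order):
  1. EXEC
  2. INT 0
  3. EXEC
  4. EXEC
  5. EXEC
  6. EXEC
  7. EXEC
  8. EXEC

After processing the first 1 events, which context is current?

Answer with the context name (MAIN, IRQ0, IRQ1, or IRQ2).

Answer: MAIN

Derivation:
Event 1 (EXEC): [MAIN] PC=0: INC 4 -> ACC=4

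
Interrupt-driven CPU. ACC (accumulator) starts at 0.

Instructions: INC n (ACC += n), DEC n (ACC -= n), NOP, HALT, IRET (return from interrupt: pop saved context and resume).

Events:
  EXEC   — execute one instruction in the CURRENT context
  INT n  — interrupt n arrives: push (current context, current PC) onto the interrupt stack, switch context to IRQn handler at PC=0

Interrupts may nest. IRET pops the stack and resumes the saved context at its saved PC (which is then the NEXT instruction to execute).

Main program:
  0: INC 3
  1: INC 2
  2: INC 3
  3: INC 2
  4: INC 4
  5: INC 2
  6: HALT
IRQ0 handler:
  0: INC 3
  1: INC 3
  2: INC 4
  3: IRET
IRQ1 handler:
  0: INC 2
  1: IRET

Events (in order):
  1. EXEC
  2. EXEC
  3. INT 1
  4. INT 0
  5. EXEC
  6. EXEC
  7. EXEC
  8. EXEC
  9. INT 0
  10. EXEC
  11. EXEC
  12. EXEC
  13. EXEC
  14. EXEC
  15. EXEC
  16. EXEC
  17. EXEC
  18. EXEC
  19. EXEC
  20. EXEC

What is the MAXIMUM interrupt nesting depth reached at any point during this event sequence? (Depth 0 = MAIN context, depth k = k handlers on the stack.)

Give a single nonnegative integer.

Event 1 (EXEC): [MAIN] PC=0: INC 3 -> ACC=3 [depth=0]
Event 2 (EXEC): [MAIN] PC=1: INC 2 -> ACC=5 [depth=0]
Event 3 (INT 1): INT 1 arrives: push (MAIN, PC=2), enter IRQ1 at PC=0 (depth now 1) [depth=1]
Event 4 (INT 0): INT 0 arrives: push (IRQ1, PC=0), enter IRQ0 at PC=0 (depth now 2) [depth=2]
Event 5 (EXEC): [IRQ0] PC=0: INC 3 -> ACC=8 [depth=2]
Event 6 (EXEC): [IRQ0] PC=1: INC 3 -> ACC=11 [depth=2]
Event 7 (EXEC): [IRQ0] PC=2: INC 4 -> ACC=15 [depth=2]
Event 8 (EXEC): [IRQ0] PC=3: IRET -> resume IRQ1 at PC=0 (depth now 1) [depth=1]
Event 9 (INT 0): INT 0 arrives: push (IRQ1, PC=0), enter IRQ0 at PC=0 (depth now 2) [depth=2]
Event 10 (EXEC): [IRQ0] PC=0: INC 3 -> ACC=18 [depth=2]
Event 11 (EXEC): [IRQ0] PC=1: INC 3 -> ACC=21 [depth=2]
Event 12 (EXEC): [IRQ0] PC=2: INC 4 -> ACC=25 [depth=2]
Event 13 (EXEC): [IRQ0] PC=3: IRET -> resume IRQ1 at PC=0 (depth now 1) [depth=1]
Event 14 (EXEC): [IRQ1] PC=0: INC 2 -> ACC=27 [depth=1]
Event 15 (EXEC): [IRQ1] PC=1: IRET -> resume MAIN at PC=2 (depth now 0) [depth=0]
Event 16 (EXEC): [MAIN] PC=2: INC 3 -> ACC=30 [depth=0]
Event 17 (EXEC): [MAIN] PC=3: INC 2 -> ACC=32 [depth=0]
Event 18 (EXEC): [MAIN] PC=4: INC 4 -> ACC=36 [depth=0]
Event 19 (EXEC): [MAIN] PC=5: INC 2 -> ACC=38 [depth=0]
Event 20 (EXEC): [MAIN] PC=6: HALT [depth=0]
Max depth observed: 2

Answer: 2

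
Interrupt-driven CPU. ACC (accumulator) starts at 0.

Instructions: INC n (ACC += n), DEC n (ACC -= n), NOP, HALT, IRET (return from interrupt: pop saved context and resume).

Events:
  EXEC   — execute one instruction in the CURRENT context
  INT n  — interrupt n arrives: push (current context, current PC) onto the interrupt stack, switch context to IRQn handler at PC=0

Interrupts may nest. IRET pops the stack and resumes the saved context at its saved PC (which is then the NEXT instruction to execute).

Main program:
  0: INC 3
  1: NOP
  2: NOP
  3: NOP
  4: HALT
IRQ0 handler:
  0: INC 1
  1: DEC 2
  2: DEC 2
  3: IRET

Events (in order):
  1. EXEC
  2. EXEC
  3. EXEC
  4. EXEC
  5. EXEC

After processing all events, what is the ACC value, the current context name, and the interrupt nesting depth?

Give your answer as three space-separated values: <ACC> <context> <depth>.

Event 1 (EXEC): [MAIN] PC=0: INC 3 -> ACC=3
Event 2 (EXEC): [MAIN] PC=1: NOP
Event 3 (EXEC): [MAIN] PC=2: NOP
Event 4 (EXEC): [MAIN] PC=3: NOP
Event 5 (EXEC): [MAIN] PC=4: HALT

Answer: 3 MAIN 0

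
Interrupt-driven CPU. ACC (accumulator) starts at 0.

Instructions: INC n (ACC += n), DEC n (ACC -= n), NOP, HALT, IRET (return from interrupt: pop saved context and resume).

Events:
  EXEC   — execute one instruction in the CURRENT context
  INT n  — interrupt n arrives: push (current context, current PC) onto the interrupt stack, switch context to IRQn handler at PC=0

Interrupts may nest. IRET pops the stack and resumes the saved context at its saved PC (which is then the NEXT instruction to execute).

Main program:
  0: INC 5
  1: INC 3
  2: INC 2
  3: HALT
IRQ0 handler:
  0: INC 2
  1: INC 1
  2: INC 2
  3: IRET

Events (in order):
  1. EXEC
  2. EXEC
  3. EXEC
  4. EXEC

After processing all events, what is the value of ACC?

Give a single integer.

Answer: 10

Derivation:
Event 1 (EXEC): [MAIN] PC=0: INC 5 -> ACC=5
Event 2 (EXEC): [MAIN] PC=1: INC 3 -> ACC=8
Event 3 (EXEC): [MAIN] PC=2: INC 2 -> ACC=10
Event 4 (EXEC): [MAIN] PC=3: HALT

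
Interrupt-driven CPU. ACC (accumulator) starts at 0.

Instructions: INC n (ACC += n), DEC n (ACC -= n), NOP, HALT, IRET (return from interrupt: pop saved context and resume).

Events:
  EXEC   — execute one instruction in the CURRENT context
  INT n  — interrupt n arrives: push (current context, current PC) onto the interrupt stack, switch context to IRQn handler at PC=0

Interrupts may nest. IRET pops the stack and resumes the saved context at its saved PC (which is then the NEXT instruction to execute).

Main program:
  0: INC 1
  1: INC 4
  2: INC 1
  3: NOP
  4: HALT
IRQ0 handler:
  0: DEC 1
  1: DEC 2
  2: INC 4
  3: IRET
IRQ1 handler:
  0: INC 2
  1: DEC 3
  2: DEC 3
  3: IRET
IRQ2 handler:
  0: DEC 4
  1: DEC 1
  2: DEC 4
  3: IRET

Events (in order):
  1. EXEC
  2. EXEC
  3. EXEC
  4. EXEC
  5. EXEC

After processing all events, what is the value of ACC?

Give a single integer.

Answer: 6

Derivation:
Event 1 (EXEC): [MAIN] PC=0: INC 1 -> ACC=1
Event 2 (EXEC): [MAIN] PC=1: INC 4 -> ACC=5
Event 3 (EXEC): [MAIN] PC=2: INC 1 -> ACC=6
Event 4 (EXEC): [MAIN] PC=3: NOP
Event 5 (EXEC): [MAIN] PC=4: HALT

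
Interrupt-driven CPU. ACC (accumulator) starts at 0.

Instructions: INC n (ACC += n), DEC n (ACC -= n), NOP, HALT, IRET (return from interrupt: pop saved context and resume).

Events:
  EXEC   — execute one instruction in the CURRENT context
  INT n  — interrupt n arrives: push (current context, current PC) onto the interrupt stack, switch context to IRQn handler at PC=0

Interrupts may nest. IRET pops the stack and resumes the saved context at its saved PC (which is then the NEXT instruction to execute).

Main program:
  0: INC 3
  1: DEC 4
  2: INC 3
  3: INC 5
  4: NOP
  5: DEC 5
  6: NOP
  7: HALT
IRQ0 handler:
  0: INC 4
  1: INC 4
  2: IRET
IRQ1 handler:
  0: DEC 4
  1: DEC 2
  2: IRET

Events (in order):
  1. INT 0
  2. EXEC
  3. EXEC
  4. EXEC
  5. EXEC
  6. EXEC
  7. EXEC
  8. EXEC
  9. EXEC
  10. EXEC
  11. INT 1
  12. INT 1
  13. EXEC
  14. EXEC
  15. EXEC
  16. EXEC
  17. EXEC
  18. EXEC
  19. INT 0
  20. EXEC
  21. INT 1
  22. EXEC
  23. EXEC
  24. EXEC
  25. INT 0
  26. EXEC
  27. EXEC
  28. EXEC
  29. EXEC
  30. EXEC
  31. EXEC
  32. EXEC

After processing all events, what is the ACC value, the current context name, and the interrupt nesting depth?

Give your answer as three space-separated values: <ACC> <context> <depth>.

Answer: 8 MAIN 0

Derivation:
Event 1 (INT 0): INT 0 arrives: push (MAIN, PC=0), enter IRQ0 at PC=0 (depth now 1)
Event 2 (EXEC): [IRQ0] PC=0: INC 4 -> ACC=4
Event 3 (EXEC): [IRQ0] PC=1: INC 4 -> ACC=8
Event 4 (EXEC): [IRQ0] PC=2: IRET -> resume MAIN at PC=0 (depth now 0)
Event 5 (EXEC): [MAIN] PC=0: INC 3 -> ACC=11
Event 6 (EXEC): [MAIN] PC=1: DEC 4 -> ACC=7
Event 7 (EXEC): [MAIN] PC=2: INC 3 -> ACC=10
Event 8 (EXEC): [MAIN] PC=3: INC 5 -> ACC=15
Event 9 (EXEC): [MAIN] PC=4: NOP
Event 10 (EXEC): [MAIN] PC=5: DEC 5 -> ACC=10
Event 11 (INT 1): INT 1 arrives: push (MAIN, PC=6), enter IRQ1 at PC=0 (depth now 1)
Event 12 (INT 1): INT 1 arrives: push (IRQ1, PC=0), enter IRQ1 at PC=0 (depth now 2)
Event 13 (EXEC): [IRQ1] PC=0: DEC 4 -> ACC=6
Event 14 (EXEC): [IRQ1] PC=1: DEC 2 -> ACC=4
Event 15 (EXEC): [IRQ1] PC=2: IRET -> resume IRQ1 at PC=0 (depth now 1)
Event 16 (EXEC): [IRQ1] PC=0: DEC 4 -> ACC=0
Event 17 (EXEC): [IRQ1] PC=1: DEC 2 -> ACC=-2
Event 18 (EXEC): [IRQ1] PC=2: IRET -> resume MAIN at PC=6 (depth now 0)
Event 19 (INT 0): INT 0 arrives: push (MAIN, PC=6), enter IRQ0 at PC=0 (depth now 1)
Event 20 (EXEC): [IRQ0] PC=0: INC 4 -> ACC=2
Event 21 (INT 1): INT 1 arrives: push (IRQ0, PC=1), enter IRQ1 at PC=0 (depth now 2)
Event 22 (EXEC): [IRQ1] PC=0: DEC 4 -> ACC=-2
Event 23 (EXEC): [IRQ1] PC=1: DEC 2 -> ACC=-4
Event 24 (EXEC): [IRQ1] PC=2: IRET -> resume IRQ0 at PC=1 (depth now 1)
Event 25 (INT 0): INT 0 arrives: push (IRQ0, PC=1), enter IRQ0 at PC=0 (depth now 2)
Event 26 (EXEC): [IRQ0] PC=0: INC 4 -> ACC=0
Event 27 (EXEC): [IRQ0] PC=1: INC 4 -> ACC=4
Event 28 (EXEC): [IRQ0] PC=2: IRET -> resume IRQ0 at PC=1 (depth now 1)
Event 29 (EXEC): [IRQ0] PC=1: INC 4 -> ACC=8
Event 30 (EXEC): [IRQ0] PC=2: IRET -> resume MAIN at PC=6 (depth now 0)
Event 31 (EXEC): [MAIN] PC=6: NOP
Event 32 (EXEC): [MAIN] PC=7: HALT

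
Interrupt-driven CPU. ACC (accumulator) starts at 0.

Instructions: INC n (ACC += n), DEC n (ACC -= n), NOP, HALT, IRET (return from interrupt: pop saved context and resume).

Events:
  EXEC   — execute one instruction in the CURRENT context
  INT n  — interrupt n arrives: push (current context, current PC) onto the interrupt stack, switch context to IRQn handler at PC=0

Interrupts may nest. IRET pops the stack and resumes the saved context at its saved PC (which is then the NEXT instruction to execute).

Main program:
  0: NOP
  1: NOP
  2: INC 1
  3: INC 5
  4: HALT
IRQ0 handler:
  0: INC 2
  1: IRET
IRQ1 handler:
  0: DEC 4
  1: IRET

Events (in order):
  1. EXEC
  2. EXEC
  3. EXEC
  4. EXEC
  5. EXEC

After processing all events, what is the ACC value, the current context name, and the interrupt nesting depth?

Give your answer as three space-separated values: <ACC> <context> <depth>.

Answer: 6 MAIN 0

Derivation:
Event 1 (EXEC): [MAIN] PC=0: NOP
Event 2 (EXEC): [MAIN] PC=1: NOP
Event 3 (EXEC): [MAIN] PC=2: INC 1 -> ACC=1
Event 4 (EXEC): [MAIN] PC=3: INC 5 -> ACC=6
Event 5 (EXEC): [MAIN] PC=4: HALT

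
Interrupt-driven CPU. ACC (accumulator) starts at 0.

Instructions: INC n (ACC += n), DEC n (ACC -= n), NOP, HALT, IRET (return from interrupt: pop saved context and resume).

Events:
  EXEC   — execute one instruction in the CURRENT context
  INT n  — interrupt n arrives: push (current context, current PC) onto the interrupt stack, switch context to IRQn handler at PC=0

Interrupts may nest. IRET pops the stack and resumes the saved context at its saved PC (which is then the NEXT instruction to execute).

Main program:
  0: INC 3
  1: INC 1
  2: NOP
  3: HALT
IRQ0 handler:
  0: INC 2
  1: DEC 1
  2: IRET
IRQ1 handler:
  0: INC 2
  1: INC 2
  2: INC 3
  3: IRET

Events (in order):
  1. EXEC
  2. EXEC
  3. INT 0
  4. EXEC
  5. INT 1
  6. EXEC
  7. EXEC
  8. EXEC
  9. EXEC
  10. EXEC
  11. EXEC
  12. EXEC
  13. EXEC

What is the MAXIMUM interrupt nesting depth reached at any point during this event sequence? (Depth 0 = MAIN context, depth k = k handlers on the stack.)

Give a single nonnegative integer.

Event 1 (EXEC): [MAIN] PC=0: INC 3 -> ACC=3 [depth=0]
Event 2 (EXEC): [MAIN] PC=1: INC 1 -> ACC=4 [depth=0]
Event 3 (INT 0): INT 0 arrives: push (MAIN, PC=2), enter IRQ0 at PC=0 (depth now 1) [depth=1]
Event 4 (EXEC): [IRQ0] PC=0: INC 2 -> ACC=6 [depth=1]
Event 5 (INT 1): INT 1 arrives: push (IRQ0, PC=1), enter IRQ1 at PC=0 (depth now 2) [depth=2]
Event 6 (EXEC): [IRQ1] PC=0: INC 2 -> ACC=8 [depth=2]
Event 7 (EXEC): [IRQ1] PC=1: INC 2 -> ACC=10 [depth=2]
Event 8 (EXEC): [IRQ1] PC=2: INC 3 -> ACC=13 [depth=2]
Event 9 (EXEC): [IRQ1] PC=3: IRET -> resume IRQ0 at PC=1 (depth now 1) [depth=1]
Event 10 (EXEC): [IRQ0] PC=1: DEC 1 -> ACC=12 [depth=1]
Event 11 (EXEC): [IRQ0] PC=2: IRET -> resume MAIN at PC=2 (depth now 0) [depth=0]
Event 12 (EXEC): [MAIN] PC=2: NOP [depth=0]
Event 13 (EXEC): [MAIN] PC=3: HALT [depth=0]
Max depth observed: 2

Answer: 2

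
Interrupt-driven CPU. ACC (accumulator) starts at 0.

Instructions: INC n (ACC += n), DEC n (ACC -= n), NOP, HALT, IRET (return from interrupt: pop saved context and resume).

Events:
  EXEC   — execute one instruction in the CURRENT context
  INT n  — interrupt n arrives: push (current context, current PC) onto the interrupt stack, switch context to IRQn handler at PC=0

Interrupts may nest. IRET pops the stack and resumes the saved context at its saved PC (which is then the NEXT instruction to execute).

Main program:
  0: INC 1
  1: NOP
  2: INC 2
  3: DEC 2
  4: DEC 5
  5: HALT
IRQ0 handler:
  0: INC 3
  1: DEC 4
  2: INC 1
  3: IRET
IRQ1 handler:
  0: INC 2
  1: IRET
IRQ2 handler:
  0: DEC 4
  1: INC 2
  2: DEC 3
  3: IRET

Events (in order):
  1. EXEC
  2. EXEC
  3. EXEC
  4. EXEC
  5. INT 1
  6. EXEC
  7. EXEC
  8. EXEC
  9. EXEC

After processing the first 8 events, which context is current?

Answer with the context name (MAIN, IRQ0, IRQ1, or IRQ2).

Event 1 (EXEC): [MAIN] PC=0: INC 1 -> ACC=1
Event 2 (EXEC): [MAIN] PC=1: NOP
Event 3 (EXEC): [MAIN] PC=2: INC 2 -> ACC=3
Event 4 (EXEC): [MAIN] PC=3: DEC 2 -> ACC=1
Event 5 (INT 1): INT 1 arrives: push (MAIN, PC=4), enter IRQ1 at PC=0 (depth now 1)
Event 6 (EXEC): [IRQ1] PC=0: INC 2 -> ACC=3
Event 7 (EXEC): [IRQ1] PC=1: IRET -> resume MAIN at PC=4 (depth now 0)
Event 8 (EXEC): [MAIN] PC=4: DEC 5 -> ACC=-2

Answer: MAIN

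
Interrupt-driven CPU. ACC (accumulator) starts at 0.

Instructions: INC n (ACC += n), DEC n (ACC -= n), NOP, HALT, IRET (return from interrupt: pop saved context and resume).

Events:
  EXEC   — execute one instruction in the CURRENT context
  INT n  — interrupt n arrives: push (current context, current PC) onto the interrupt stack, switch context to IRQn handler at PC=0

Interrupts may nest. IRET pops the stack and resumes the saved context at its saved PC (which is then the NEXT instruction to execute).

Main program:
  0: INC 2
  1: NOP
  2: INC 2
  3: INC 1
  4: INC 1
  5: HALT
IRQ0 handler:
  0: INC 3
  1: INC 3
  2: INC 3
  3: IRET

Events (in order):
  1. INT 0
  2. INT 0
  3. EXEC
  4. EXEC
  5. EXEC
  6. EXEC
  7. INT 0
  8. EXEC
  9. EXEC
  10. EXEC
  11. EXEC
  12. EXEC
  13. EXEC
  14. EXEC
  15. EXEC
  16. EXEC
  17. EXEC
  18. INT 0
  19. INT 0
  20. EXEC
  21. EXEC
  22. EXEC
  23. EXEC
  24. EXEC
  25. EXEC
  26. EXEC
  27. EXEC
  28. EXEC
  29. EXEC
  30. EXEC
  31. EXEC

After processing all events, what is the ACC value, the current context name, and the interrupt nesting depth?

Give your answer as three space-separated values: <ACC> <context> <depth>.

Event 1 (INT 0): INT 0 arrives: push (MAIN, PC=0), enter IRQ0 at PC=0 (depth now 1)
Event 2 (INT 0): INT 0 arrives: push (IRQ0, PC=0), enter IRQ0 at PC=0 (depth now 2)
Event 3 (EXEC): [IRQ0] PC=0: INC 3 -> ACC=3
Event 4 (EXEC): [IRQ0] PC=1: INC 3 -> ACC=6
Event 5 (EXEC): [IRQ0] PC=2: INC 3 -> ACC=9
Event 6 (EXEC): [IRQ0] PC=3: IRET -> resume IRQ0 at PC=0 (depth now 1)
Event 7 (INT 0): INT 0 arrives: push (IRQ0, PC=0), enter IRQ0 at PC=0 (depth now 2)
Event 8 (EXEC): [IRQ0] PC=0: INC 3 -> ACC=12
Event 9 (EXEC): [IRQ0] PC=1: INC 3 -> ACC=15
Event 10 (EXEC): [IRQ0] PC=2: INC 3 -> ACC=18
Event 11 (EXEC): [IRQ0] PC=3: IRET -> resume IRQ0 at PC=0 (depth now 1)
Event 12 (EXEC): [IRQ0] PC=0: INC 3 -> ACC=21
Event 13 (EXEC): [IRQ0] PC=1: INC 3 -> ACC=24
Event 14 (EXEC): [IRQ0] PC=2: INC 3 -> ACC=27
Event 15 (EXEC): [IRQ0] PC=3: IRET -> resume MAIN at PC=0 (depth now 0)
Event 16 (EXEC): [MAIN] PC=0: INC 2 -> ACC=29
Event 17 (EXEC): [MAIN] PC=1: NOP
Event 18 (INT 0): INT 0 arrives: push (MAIN, PC=2), enter IRQ0 at PC=0 (depth now 1)
Event 19 (INT 0): INT 0 arrives: push (IRQ0, PC=0), enter IRQ0 at PC=0 (depth now 2)
Event 20 (EXEC): [IRQ0] PC=0: INC 3 -> ACC=32
Event 21 (EXEC): [IRQ0] PC=1: INC 3 -> ACC=35
Event 22 (EXEC): [IRQ0] PC=2: INC 3 -> ACC=38
Event 23 (EXEC): [IRQ0] PC=3: IRET -> resume IRQ0 at PC=0 (depth now 1)
Event 24 (EXEC): [IRQ0] PC=0: INC 3 -> ACC=41
Event 25 (EXEC): [IRQ0] PC=1: INC 3 -> ACC=44
Event 26 (EXEC): [IRQ0] PC=2: INC 3 -> ACC=47
Event 27 (EXEC): [IRQ0] PC=3: IRET -> resume MAIN at PC=2 (depth now 0)
Event 28 (EXEC): [MAIN] PC=2: INC 2 -> ACC=49
Event 29 (EXEC): [MAIN] PC=3: INC 1 -> ACC=50
Event 30 (EXEC): [MAIN] PC=4: INC 1 -> ACC=51
Event 31 (EXEC): [MAIN] PC=5: HALT

Answer: 51 MAIN 0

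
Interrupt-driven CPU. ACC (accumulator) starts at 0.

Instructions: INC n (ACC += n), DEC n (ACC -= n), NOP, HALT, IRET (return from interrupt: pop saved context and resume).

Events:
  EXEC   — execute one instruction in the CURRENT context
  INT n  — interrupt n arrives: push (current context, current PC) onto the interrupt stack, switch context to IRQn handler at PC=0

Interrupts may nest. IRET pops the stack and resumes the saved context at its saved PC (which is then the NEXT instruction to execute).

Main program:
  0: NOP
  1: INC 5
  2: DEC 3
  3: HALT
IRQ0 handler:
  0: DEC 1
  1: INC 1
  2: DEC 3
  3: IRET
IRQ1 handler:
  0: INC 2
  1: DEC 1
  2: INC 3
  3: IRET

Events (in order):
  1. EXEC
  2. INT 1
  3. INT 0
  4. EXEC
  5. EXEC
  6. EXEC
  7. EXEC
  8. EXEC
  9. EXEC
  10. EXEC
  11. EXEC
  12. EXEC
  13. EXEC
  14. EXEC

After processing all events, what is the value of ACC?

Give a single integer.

Answer: 3

Derivation:
Event 1 (EXEC): [MAIN] PC=0: NOP
Event 2 (INT 1): INT 1 arrives: push (MAIN, PC=1), enter IRQ1 at PC=0 (depth now 1)
Event 3 (INT 0): INT 0 arrives: push (IRQ1, PC=0), enter IRQ0 at PC=0 (depth now 2)
Event 4 (EXEC): [IRQ0] PC=0: DEC 1 -> ACC=-1
Event 5 (EXEC): [IRQ0] PC=1: INC 1 -> ACC=0
Event 6 (EXEC): [IRQ0] PC=2: DEC 3 -> ACC=-3
Event 7 (EXEC): [IRQ0] PC=3: IRET -> resume IRQ1 at PC=0 (depth now 1)
Event 8 (EXEC): [IRQ1] PC=0: INC 2 -> ACC=-1
Event 9 (EXEC): [IRQ1] PC=1: DEC 1 -> ACC=-2
Event 10 (EXEC): [IRQ1] PC=2: INC 3 -> ACC=1
Event 11 (EXEC): [IRQ1] PC=3: IRET -> resume MAIN at PC=1 (depth now 0)
Event 12 (EXEC): [MAIN] PC=1: INC 5 -> ACC=6
Event 13 (EXEC): [MAIN] PC=2: DEC 3 -> ACC=3
Event 14 (EXEC): [MAIN] PC=3: HALT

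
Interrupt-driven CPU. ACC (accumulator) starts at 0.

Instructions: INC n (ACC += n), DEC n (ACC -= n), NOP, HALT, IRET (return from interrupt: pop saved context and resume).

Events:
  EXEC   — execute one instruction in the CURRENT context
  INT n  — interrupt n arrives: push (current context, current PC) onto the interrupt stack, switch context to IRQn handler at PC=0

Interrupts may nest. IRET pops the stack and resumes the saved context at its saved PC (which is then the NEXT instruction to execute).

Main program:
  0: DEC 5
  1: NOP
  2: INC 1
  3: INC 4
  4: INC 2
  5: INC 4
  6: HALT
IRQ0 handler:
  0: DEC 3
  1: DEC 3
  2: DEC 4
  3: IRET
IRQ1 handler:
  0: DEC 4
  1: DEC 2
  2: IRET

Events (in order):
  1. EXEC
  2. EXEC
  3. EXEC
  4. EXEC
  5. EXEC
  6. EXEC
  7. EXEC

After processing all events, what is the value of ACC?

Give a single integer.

Answer: 6

Derivation:
Event 1 (EXEC): [MAIN] PC=0: DEC 5 -> ACC=-5
Event 2 (EXEC): [MAIN] PC=1: NOP
Event 3 (EXEC): [MAIN] PC=2: INC 1 -> ACC=-4
Event 4 (EXEC): [MAIN] PC=3: INC 4 -> ACC=0
Event 5 (EXEC): [MAIN] PC=4: INC 2 -> ACC=2
Event 6 (EXEC): [MAIN] PC=5: INC 4 -> ACC=6
Event 7 (EXEC): [MAIN] PC=6: HALT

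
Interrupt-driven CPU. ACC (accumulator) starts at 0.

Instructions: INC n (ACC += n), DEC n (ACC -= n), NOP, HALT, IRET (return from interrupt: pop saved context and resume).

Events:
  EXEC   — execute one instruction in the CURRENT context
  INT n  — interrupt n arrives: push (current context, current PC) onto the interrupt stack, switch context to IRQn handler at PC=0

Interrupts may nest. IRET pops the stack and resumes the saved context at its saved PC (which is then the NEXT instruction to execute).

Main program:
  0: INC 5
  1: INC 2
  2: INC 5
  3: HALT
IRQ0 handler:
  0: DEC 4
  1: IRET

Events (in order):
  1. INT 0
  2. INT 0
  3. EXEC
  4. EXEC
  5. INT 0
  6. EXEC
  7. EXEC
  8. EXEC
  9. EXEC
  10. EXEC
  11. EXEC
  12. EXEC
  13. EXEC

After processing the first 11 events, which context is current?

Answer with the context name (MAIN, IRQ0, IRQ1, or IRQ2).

Answer: MAIN

Derivation:
Event 1 (INT 0): INT 0 arrives: push (MAIN, PC=0), enter IRQ0 at PC=0 (depth now 1)
Event 2 (INT 0): INT 0 arrives: push (IRQ0, PC=0), enter IRQ0 at PC=0 (depth now 2)
Event 3 (EXEC): [IRQ0] PC=0: DEC 4 -> ACC=-4
Event 4 (EXEC): [IRQ0] PC=1: IRET -> resume IRQ0 at PC=0 (depth now 1)
Event 5 (INT 0): INT 0 arrives: push (IRQ0, PC=0), enter IRQ0 at PC=0 (depth now 2)
Event 6 (EXEC): [IRQ0] PC=0: DEC 4 -> ACC=-8
Event 7 (EXEC): [IRQ0] PC=1: IRET -> resume IRQ0 at PC=0 (depth now 1)
Event 8 (EXEC): [IRQ0] PC=0: DEC 4 -> ACC=-12
Event 9 (EXEC): [IRQ0] PC=1: IRET -> resume MAIN at PC=0 (depth now 0)
Event 10 (EXEC): [MAIN] PC=0: INC 5 -> ACC=-7
Event 11 (EXEC): [MAIN] PC=1: INC 2 -> ACC=-5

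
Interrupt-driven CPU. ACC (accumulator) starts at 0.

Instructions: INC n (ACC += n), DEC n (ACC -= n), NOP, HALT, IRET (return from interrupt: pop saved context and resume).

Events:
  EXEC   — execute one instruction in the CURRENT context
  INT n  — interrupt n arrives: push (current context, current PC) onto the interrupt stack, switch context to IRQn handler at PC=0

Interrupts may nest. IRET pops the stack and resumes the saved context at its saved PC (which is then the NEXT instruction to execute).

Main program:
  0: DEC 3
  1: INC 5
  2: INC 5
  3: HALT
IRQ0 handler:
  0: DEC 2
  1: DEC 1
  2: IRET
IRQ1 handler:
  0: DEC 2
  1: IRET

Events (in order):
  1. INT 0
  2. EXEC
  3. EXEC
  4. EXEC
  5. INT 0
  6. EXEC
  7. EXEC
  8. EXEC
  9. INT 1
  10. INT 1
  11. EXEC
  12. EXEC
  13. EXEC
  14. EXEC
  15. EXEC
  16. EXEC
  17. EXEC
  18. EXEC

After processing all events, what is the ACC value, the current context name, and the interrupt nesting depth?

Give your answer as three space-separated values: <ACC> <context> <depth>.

Answer: -3 MAIN 0

Derivation:
Event 1 (INT 0): INT 0 arrives: push (MAIN, PC=0), enter IRQ0 at PC=0 (depth now 1)
Event 2 (EXEC): [IRQ0] PC=0: DEC 2 -> ACC=-2
Event 3 (EXEC): [IRQ0] PC=1: DEC 1 -> ACC=-3
Event 4 (EXEC): [IRQ0] PC=2: IRET -> resume MAIN at PC=0 (depth now 0)
Event 5 (INT 0): INT 0 arrives: push (MAIN, PC=0), enter IRQ0 at PC=0 (depth now 1)
Event 6 (EXEC): [IRQ0] PC=0: DEC 2 -> ACC=-5
Event 7 (EXEC): [IRQ0] PC=1: DEC 1 -> ACC=-6
Event 8 (EXEC): [IRQ0] PC=2: IRET -> resume MAIN at PC=0 (depth now 0)
Event 9 (INT 1): INT 1 arrives: push (MAIN, PC=0), enter IRQ1 at PC=0 (depth now 1)
Event 10 (INT 1): INT 1 arrives: push (IRQ1, PC=0), enter IRQ1 at PC=0 (depth now 2)
Event 11 (EXEC): [IRQ1] PC=0: DEC 2 -> ACC=-8
Event 12 (EXEC): [IRQ1] PC=1: IRET -> resume IRQ1 at PC=0 (depth now 1)
Event 13 (EXEC): [IRQ1] PC=0: DEC 2 -> ACC=-10
Event 14 (EXEC): [IRQ1] PC=1: IRET -> resume MAIN at PC=0 (depth now 0)
Event 15 (EXEC): [MAIN] PC=0: DEC 3 -> ACC=-13
Event 16 (EXEC): [MAIN] PC=1: INC 5 -> ACC=-8
Event 17 (EXEC): [MAIN] PC=2: INC 5 -> ACC=-3
Event 18 (EXEC): [MAIN] PC=3: HALT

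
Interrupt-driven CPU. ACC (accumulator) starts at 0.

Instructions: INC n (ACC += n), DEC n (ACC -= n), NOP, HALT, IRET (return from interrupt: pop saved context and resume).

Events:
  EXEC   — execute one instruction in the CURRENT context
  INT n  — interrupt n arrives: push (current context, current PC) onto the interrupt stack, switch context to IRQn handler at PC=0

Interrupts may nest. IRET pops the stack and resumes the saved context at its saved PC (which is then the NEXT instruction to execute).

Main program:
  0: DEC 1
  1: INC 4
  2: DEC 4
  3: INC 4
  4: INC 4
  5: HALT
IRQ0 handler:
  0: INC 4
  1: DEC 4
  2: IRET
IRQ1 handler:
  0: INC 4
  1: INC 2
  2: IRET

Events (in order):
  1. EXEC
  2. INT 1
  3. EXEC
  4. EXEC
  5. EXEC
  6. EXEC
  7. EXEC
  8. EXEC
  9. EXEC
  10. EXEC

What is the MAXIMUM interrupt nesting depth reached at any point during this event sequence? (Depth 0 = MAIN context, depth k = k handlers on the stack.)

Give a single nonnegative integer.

Event 1 (EXEC): [MAIN] PC=0: DEC 1 -> ACC=-1 [depth=0]
Event 2 (INT 1): INT 1 arrives: push (MAIN, PC=1), enter IRQ1 at PC=0 (depth now 1) [depth=1]
Event 3 (EXEC): [IRQ1] PC=0: INC 4 -> ACC=3 [depth=1]
Event 4 (EXEC): [IRQ1] PC=1: INC 2 -> ACC=5 [depth=1]
Event 5 (EXEC): [IRQ1] PC=2: IRET -> resume MAIN at PC=1 (depth now 0) [depth=0]
Event 6 (EXEC): [MAIN] PC=1: INC 4 -> ACC=9 [depth=0]
Event 7 (EXEC): [MAIN] PC=2: DEC 4 -> ACC=5 [depth=0]
Event 8 (EXEC): [MAIN] PC=3: INC 4 -> ACC=9 [depth=0]
Event 9 (EXEC): [MAIN] PC=4: INC 4 -> ACC=13 [depth=0]
Event 10 (EXEC): [MAIN] PC=5: HALT [depth=0]
Max depth observed: 1

Answer: 1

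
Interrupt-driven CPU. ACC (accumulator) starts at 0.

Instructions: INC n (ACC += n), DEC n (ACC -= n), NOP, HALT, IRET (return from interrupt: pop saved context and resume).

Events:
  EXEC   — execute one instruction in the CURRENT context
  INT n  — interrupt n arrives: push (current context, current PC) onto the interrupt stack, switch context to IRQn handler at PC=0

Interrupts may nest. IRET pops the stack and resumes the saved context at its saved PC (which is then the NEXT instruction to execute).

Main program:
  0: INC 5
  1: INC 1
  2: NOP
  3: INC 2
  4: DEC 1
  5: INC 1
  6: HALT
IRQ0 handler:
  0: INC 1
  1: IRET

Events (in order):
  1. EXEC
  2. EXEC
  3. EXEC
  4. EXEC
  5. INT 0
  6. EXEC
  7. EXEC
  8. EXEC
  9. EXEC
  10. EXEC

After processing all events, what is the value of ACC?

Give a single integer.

Answer: 9

Derivation:
Event 1 (EXEC): [MAIN] PC=0: INC 5 -> ACC=5
Event 2 (EXEC): [MAIN] PC=1: INC 1 -> ACC=6
Event 3 (EXEC): [MAIN] PC=2: NOP
Event 4 (EXEC): [MAIN] PC=3: INC 2 -> ACC=8
Event 5 (INT 0): INT 0 arrives: push (MAIN, PC=4), enter IRQ0 at PC=0 (depth now 1)
Event 6 (EXEC): [IRQ0] PC=0: INC 1 -> ACC=9
Event 7 (EXEC): [IRQ0] PC=1: IRET -> resume MAIN at PC=4 (depth now 0)
Event 8 (EXEC): [MAIN] PC=4: DEC 1 -> ACC=8
Event 9 (EXEC): [MAIN] PC=5: INC 1 -> ACC=9
Event 10 (EXEC): [MAIN] PC=6: HALT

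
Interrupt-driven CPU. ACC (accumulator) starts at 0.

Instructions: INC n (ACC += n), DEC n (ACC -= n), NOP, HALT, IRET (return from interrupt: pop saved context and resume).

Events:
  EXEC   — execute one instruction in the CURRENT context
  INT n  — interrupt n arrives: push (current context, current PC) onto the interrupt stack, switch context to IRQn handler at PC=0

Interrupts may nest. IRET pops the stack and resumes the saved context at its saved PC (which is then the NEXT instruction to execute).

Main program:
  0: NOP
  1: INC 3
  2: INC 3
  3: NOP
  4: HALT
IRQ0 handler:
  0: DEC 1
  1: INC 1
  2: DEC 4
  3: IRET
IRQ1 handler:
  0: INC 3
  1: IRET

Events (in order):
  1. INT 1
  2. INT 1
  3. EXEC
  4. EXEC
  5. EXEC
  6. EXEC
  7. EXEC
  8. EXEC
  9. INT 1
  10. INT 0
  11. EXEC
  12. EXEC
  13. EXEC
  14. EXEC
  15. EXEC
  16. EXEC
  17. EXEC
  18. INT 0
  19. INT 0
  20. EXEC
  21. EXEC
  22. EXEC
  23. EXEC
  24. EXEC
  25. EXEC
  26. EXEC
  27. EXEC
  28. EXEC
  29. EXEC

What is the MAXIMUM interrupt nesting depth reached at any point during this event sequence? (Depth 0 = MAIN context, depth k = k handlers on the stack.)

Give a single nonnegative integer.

Answer: 2

Derivation:
Event 1 (INT 1): INT 1 arrives: push (MAIN, PC=0), enter IRQ1 at PC=0 (depth now 1) [depth=1]
Event 2 (INT 1): INT 1 arrives: push (IRQ1, PC=0), enter IRQ1 at PC=0 (depth now 2) [depth=2]
Event 3 (EXEC): [IRQ1] PC=0: INC 3 -> ACC=3 [depth=2]
Event 4 (EXEC): [IRQ1] PC=1: IRET -> resume IRQ1 at PC=0 (depth now 1) [depth=1]
Event 5 (EXEC): [IRQ1] PC=0: INC 3 -> ACC=6 [depth=1]
Event 6 (EXEC): [IRQ1] PC=1: IRET -> resume MAIN at PC=0 (depth now 0) [depth=0]
Event 7 (EXEC): [MAIN] PC=0: NOP [depth=0]
Event 8 (EXEC): [MAIN] PC=1: INC 3 -> ACC=9 [depth=0]
Event 9 (INT 1): INT 1 arrives: push (MAIN, PC=2), enter IRQ1 at PC=0 (depth now 1) [depth=1]
Event 10 (INT 0): INT 0 arrives: push (IRQ1, PC=0), enter IRQ0 at PC=0 (depth now 2) [depth=2]
Event 11 (EXEC): [IRQ0] PC=0: DEC 1 -> ACC=8 [depth=2]
Event 12 (EXEC): [IRQ0] PC=1: INC 1 -> ACC=9 [depth=2]
Event 13 (EXEC): [IRQ0] PC=2: DEC 4 -> ACC=5 [depth=2]
Event 14 (EXEC): [IRQ0] PC=3: IRET -> resume IRQ1 at PC=0 (depth now 1) [depth=1]
Event 15 (EXEC): [IRQ1] PC=0: INC 3 -> ACC=8 [depth=1]
Event 16 (EXEC): [IRQ1] PC=1: IRET -> resume MAIN at PC=2 (depth now 0) [depth=0]
Event 17 (EXEC): [MAIN] PC=2: INC 3 -> ACC=11 [depth=0]
Event 18 (INT 0): INT 0 arrives: push (MAIN, PC=3), enter IRQ0 at PC=0 (depth now 1) [depth=1]
Event 19 (INT 0): INT 0 arrives: push (IRQ0, PC=0), enter IRQ0 at PC=0 (depth now 2) [depth=2]
Event 20 (EXEC): [IRQ0] PC=0: DEC 1 -> ACC=10 [depth=2]
Event 21 (EXEC): [IRQ0] PC=1: INC 1 -> ACC=11 [depth=2]
Event 22 (EXEC): [IRQ0] PC=2: DEC 4 -> ACC=7 [depth=2]
Event 23 (EXEC): [IRQ0] PC=3: IRET -> resume IRQ0 at PC=0 (depth now 1) [depth=1]
Event 24 (EXEC): [IRQ0] PC=0: DEC 1 -> ACC=6 [depth=1]
Event 25 (EXEC): [IRQ0] PC=1: INC 1 -> ACC=7 [depth=1]
Event 26 (EXEC): [IRQ0] PC=2: DEC 4 -> ACC=3 [depth=1]
Event 27 (EXEC): [IRQ0] PC=3: IRET -> resume MAIN at PC=3 (depth now 0) [depth=0]
Event 28 (EXEC): [MAIN] PC=3: NOP [depth=0]
Event 29 (EXEC): [MAIN] PC=4: HALT [depth=0]
Max depth observed: 2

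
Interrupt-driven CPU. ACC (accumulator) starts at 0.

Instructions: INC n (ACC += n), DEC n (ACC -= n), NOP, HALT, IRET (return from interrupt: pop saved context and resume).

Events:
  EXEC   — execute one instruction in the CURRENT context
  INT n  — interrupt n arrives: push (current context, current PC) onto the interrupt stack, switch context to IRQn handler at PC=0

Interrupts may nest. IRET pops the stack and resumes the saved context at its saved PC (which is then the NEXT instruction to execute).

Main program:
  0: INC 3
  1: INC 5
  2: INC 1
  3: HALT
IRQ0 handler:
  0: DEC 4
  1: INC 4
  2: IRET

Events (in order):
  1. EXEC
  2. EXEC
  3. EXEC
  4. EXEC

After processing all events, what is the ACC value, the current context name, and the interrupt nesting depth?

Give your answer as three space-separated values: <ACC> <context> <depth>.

Answer: 9 MAIN 0

Derivation:
Event 1 (EXEC): [MAIN] PC=0: INC 3 -> ACC=3
Event 2 (EXEC): [MAIN] PC=1: INC 5 -> ACC=8
Event 3 (EXEC): [MAIN] PC=2: INC 1 -> ACC=9
Event 4 (EXEC): [MAIN] PC=3: HALT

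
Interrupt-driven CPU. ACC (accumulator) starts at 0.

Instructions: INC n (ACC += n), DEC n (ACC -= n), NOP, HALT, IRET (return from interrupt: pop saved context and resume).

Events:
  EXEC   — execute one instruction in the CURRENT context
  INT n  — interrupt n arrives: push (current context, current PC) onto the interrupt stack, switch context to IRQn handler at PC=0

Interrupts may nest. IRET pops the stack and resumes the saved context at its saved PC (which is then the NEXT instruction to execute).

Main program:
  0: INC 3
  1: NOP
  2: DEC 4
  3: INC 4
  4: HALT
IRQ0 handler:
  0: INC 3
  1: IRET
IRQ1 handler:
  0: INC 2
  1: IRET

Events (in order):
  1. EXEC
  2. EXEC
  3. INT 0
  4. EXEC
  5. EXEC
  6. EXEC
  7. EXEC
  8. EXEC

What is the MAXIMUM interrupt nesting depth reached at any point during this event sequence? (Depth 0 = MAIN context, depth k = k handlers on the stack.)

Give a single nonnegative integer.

Event 1 (EXEC): [MAIN] PC=0: INC 3 -> ACC=3 [depth=0]
Event 2 (EXEC): [MAIN] PC=1: NOP [depth=0]
Event 3 (INT 0): INT 0 arrives: push (MAIN, PC=2), enter IRQ0 at PC=0 (depth now 1) [depth=1]
Event 4 (EXEC): [IRQ0] PC=0: INC 3 -> ACC=6 [depth=1]
Event 5 (EXEC): [IRQ0] PC=1: IRET -> resume MAIN at PC=2 (depth now 0) [depth=0]
Event 6 (EXEC): [MAIN] PC=2: DEC 4 -> ACC=2 [depth=0]
Event 7 (EXEC): [MAIN] PC=3: INC 4 -> ACC=6 [depth=0]
Event 8 (EXEC): [MAIN] PC=4: HALT [depth=0]
Max depth observed: 1

Answer: 1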